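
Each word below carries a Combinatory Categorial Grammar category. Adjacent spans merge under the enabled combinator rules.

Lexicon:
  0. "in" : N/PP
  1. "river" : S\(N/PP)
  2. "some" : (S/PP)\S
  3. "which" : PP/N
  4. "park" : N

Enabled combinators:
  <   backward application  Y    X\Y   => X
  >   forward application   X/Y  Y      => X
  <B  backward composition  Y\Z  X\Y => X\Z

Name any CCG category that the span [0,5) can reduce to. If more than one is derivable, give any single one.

S

[0,5] S   >
  [0,3] S/PP   <
    [0,2] S   <
      [0,1] "in" : N/PP
      [1,2] "river" : S\(N/PP)
    [2,3] "some" : (S/PP)\S
  [3,5] PP   >
    [3,4] "which" : PP/N
    [4,5] "park" : N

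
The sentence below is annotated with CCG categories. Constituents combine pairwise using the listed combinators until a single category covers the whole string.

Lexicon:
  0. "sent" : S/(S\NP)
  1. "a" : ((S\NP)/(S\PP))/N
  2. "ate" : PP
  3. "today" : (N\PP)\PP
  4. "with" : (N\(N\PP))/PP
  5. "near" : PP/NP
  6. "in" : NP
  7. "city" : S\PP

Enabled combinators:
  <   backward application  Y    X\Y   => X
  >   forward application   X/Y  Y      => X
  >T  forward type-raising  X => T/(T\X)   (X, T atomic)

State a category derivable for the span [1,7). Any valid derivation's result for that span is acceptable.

[0,8] S   >
  [0,1] "sent" : S/(S\NP)
  [1,8] S\NP   >
    [1,7] (S\NP)/(S\PP)   >
      [1,2] "a" : ((S\NP)/(S\PP))/N
      [2,7] N   <
        [2,4] N\PP   <
          [2,3] "ate" : PP
          [3,4] "today" : (N\PP)\PP
        [4,7] N\(N\PP)   >
          [4,5] "with" : (N\(N\PP))/PP
          [5,7] PP   >
            [5,6] "near" : PP/NP
            [6,7] "in" : NP
    [7,8] "city" : S\PP

(S\NP)/(S\PP)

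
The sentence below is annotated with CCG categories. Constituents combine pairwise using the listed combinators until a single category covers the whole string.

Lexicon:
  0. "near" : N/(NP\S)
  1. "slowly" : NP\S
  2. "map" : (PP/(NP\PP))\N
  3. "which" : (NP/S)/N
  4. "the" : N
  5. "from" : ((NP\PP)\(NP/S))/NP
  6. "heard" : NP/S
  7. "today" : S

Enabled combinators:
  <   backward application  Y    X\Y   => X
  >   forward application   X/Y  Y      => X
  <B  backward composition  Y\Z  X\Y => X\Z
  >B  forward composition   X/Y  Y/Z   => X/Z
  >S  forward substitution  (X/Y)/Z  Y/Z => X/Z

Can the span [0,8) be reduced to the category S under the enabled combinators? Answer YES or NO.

N/(NP\S) NP\S (PP/(NP\PP))\N (NP/S)/N N ((NP\PP)\(NP/S))/NP NP/S S
CKY chart[0,8] = {PP}; S ∉ chart

NO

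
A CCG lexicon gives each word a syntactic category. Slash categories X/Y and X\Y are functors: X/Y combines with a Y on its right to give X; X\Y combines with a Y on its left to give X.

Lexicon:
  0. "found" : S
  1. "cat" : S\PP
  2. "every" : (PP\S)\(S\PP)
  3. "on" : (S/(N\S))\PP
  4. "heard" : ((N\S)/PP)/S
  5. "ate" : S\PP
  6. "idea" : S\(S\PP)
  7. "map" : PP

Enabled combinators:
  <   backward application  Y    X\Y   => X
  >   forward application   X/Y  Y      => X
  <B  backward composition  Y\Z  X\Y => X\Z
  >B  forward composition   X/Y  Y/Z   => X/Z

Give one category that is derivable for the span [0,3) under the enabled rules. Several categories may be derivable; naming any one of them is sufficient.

[0,8] S   >
  [0,4] S/(N\S)   <
    [0,3] PP   <
      [0,1] "found" : S
      [1,3] PP\S   <
        [1,2] "cat" : S\PP
        [2,3] "every" : (PP\S)\(S\PP)
    [3,4] "on" : (S/(N\S))\PP
  [4,8] N\S   >
    [4,7] (N\S)/PP   >
      [4,5] "heard" : ((N\S)/PP)/S
      [5,7] S   <
        [5,6] "ate" : S\PP
        [6,7] "idea" : S\(S\PP)
    [7,8] "map" : PP

PP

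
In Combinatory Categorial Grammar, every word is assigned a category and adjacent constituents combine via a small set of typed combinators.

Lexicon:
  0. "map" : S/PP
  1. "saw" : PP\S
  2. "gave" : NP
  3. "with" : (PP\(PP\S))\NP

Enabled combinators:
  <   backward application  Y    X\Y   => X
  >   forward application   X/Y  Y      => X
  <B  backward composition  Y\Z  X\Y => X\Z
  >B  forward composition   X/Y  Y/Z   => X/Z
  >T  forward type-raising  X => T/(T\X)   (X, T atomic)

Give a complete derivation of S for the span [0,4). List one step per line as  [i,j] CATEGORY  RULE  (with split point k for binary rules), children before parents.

[0,1] S/PP  lex  "map"
[1,2] PP\S  lex  "saw"
[2,3] NP  lex  "gave"
[3,4] (PP\(PP\S))\NP  lex  "with"
[2,4] PP\(PP\S)  <  k=3
[1,4] PP  <  k=2
[0,4] S  >  k=1

[0,4] S   >
  [0,1] "map" : S/PP
  [1,4] PP   <
    [1,2] "saw" : PP\S
    [2,4] PP\(PP\S)   <
      [2,3] "gave" : NP
      [3,4] "with" : (PP\(PP\S))\NP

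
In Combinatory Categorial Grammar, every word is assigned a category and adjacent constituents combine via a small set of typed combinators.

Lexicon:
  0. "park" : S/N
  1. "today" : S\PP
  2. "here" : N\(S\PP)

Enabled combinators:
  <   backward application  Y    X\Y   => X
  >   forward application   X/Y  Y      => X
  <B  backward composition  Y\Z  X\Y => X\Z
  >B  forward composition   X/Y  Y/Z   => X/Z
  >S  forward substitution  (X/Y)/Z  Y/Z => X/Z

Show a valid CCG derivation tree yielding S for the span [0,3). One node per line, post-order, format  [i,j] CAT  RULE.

[0,1] S/N  lex  "park"
[1,2] S\PP  lex  "today"
[2,3] N\(S\PP)  lex  "here"
[1,3] N  <  k=2
[0,3] S  >  k=1

[0,3] S   >
  [0,1] "park" : S/N
  [1,3] N   <
    [1,2] "today" : S\PP
    [2,3] "here" : N\(S\PP)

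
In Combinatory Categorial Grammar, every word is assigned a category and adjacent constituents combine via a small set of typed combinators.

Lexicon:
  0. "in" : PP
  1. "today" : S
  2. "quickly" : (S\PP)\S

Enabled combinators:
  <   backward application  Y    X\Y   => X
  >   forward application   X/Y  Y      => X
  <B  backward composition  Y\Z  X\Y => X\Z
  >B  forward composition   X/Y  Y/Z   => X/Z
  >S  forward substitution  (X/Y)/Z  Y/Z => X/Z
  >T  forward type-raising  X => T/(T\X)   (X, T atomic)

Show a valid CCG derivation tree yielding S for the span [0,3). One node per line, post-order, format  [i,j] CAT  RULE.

[0,3] S   <
  [0,1] "in" : PP
  [1,3] S\PP   <
    [1,2] "today" : S
    [2,3] "quickly" : (S\PP)\S

[0,1] PP  lex  "in"
[1,2] S  lex  "today"
[2,3] (S\PP)\S  lex  "quickly"
[1,3] S\PP  <  k=2
[0,3] S  <  k=1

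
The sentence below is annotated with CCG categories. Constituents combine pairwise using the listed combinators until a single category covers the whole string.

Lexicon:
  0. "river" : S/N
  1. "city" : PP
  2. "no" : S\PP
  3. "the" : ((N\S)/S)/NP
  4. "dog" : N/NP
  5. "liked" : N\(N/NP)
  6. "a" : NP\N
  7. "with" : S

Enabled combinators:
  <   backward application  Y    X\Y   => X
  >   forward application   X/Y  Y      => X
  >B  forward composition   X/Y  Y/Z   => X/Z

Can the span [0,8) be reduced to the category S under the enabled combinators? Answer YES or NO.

[0,8] S   >
  [0,1] "river" : S/N
  [1,8] N   <
    [1,3] S   <
      [1,2] "city" : PP
      [2,3] "no" : S\PP
    [3,8] N\S   >
      [3,7] (N\S)/S   >
        [3,4] "the" : ((N\S)/S)/NP
        [4,7] NP   <
          [4,6] N   <
            [4,5] "dog" : N/NP
            [5,6] "liked" : N\(N/NP)
          [6,7] "a" : NP\N
      [7,8] "with" : S

YES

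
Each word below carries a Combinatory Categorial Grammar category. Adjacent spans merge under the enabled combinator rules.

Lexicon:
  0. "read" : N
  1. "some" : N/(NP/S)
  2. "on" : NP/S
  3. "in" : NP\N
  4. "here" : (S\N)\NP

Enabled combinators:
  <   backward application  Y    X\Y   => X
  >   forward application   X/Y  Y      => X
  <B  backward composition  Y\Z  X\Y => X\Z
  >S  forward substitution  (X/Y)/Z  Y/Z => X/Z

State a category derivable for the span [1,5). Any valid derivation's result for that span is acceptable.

S\N

[0,5] S   <
  [0,1] "read" : N
  [1,5] S\N   <
    [1,4] NP   <
      [1,3] N   >
        [1,2] "some" : N/(NP/S)
        [2,3] "on" : NP/S
      [3,4] "in" : NP\N
    [4,5] "here" : (S\N)\NP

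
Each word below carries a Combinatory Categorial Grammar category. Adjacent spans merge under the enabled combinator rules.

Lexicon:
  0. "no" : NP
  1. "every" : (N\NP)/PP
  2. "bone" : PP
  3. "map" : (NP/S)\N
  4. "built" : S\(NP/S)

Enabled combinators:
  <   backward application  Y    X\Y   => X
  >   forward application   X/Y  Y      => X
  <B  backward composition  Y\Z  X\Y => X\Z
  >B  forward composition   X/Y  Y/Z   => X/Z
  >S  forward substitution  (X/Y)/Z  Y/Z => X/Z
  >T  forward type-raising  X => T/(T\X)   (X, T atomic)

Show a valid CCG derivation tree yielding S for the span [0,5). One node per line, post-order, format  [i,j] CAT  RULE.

[0,1] NP  lex  "no"
[0,1] N/(N\NP)  >T
[1,2] (N\NP)/PP  lex  "every"
[2,3] PP  lex  "bone"
[1,3] N\NP  >  k=2
[0,3] N  >  k=1
[3,4] (NP/S)\N  lex  "map"
[4,5] S\(NP/S)  lex  "built"
[3,5] S\N  <B  k=4
[0,5] S  <  k=3

[0,5] S   <
  [0,3] N   >
    [0,1] N/(N\NP)   >T
      [0,1] "no" : NP
    [1,3] N\NP   >
      [1,2] "every" : (N\NP)/PP
      [2,3] "bone" : PP
  [3,5] S\N   <B
    [3,4] "map" : (NP/S)\N
    [4,5] "built" : S\(NP/S)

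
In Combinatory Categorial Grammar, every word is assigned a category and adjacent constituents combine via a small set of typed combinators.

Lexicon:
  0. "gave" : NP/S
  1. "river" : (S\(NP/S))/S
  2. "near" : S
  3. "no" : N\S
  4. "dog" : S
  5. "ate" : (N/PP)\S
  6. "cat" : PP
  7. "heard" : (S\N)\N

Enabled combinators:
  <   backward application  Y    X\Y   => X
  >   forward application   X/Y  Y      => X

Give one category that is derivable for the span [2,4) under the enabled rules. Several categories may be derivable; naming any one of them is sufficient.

N

[0,8] S   <
  [0,1] "gave" : NP/S
  [1,8] S\(NP/S)   >
    [1,2] "river" : (S\(NP/S))/S
    [2,8] S   <
      [2,4] N   <
        [2,3] "near" : S
        [3,4] "no" : N\S
      [4,8] S\N   <
        [4,7] N   >
          [4,6] N/PP   <
            [4,5] "dog" : S
            [5,6] "ate" : (N/PP)\S
          [6,7] "cat" : PP
        [7,8] "heard" : (S\N)\N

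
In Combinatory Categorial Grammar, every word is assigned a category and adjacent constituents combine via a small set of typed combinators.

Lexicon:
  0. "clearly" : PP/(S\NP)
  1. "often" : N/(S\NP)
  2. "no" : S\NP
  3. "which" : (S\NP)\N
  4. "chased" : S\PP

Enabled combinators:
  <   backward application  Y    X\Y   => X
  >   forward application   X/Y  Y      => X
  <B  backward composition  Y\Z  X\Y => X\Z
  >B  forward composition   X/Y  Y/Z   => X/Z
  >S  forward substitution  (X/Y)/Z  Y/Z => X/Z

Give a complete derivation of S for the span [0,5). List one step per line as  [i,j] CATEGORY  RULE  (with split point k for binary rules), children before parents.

[0,1] PP/(S\NP)  lex  "clearly"
[1,2] N/(S\NP)  lex  "often"
[2,3] S\NP  lex  "no"
[1,3] N  >  k=2
[3,4] (S\NP)\N  lex  "which"
[1,4] S\NP  <  k=3
[0,4] PP  >  k=1
[4,5] S\PP  lex  "chased"
[0,5] S  <  k=4

[0,5] S   <
  [0,4] PP   >
    [0,1] "clearly" : PP/(S\NP)
    [1,4] S\NP   <
      [1,3] N   >
        [1,2] "often" : N/(S\NP)
        [2,3] "no" : S\NP
      [3,4] "which" : (S\NP)\N
  [4,5] "chased" : S\PP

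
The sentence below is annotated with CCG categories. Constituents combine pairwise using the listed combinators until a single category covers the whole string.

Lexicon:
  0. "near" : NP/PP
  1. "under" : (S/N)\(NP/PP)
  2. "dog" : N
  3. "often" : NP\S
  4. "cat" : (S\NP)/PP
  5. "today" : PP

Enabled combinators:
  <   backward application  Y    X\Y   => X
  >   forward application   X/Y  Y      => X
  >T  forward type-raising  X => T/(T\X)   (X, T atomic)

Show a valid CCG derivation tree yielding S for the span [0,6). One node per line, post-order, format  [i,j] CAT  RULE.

[0,1] NP/PP  lex  "near"
[1,2] (S/N)\(NP/PP)  lex  "under"
[0,2] S/N  <  k=1
[2,3] N  lex  "dog"
[0,3] S  >  k=2
[3,4] NP\S  lex  "often"
[0,4] NP  <  k=3
[4,5] (S\NP)/PP  lex  "cat"
[5,6] PP  lex  "today"
[4,6] S\NP  >  k=5
[0,6] S  <  k=4

[0,6] S   <
  [0,4] NP   <
    [0,3] S   >
      [0,2] S/N   <
        [0,1] "near" : NP/PP
        [1,2] "under" : (S/N)\(NP/PP)
      [2,3] "dog" : N
    [3,4] "often" : NP\S
  [4,6] S\NP   >
    [4,5] "cat" : (S\NP)/PP
    [5,6] "today" : PP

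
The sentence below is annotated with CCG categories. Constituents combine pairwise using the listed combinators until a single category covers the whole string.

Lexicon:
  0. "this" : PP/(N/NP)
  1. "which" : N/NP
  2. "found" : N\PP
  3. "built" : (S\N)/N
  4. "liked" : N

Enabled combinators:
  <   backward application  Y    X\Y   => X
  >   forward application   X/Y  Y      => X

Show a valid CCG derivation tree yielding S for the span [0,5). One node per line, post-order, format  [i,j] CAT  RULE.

[0,1] PP/(N/NP)  lex  "this"
[1,2] N/NP  lex  "which"
[0,2] PP  >  k=1
[2,3] N\PP  lex  "found"
[0,3] N  <  k=2
[3,4] (S\N)/N  lex  "built"
[4,5] N  lex  "liked"
[3,5] S\N  >  k=4
[0,5] S  <  k=3

[0,5] S   <
  [0,3] N   <
    [0,2] PP   >
      [0,1] "this" : PP/(N/NP)
      [1,2] "which" : N/NP
    [2,3] "found" : N\PP
  [3,5] S\N   >
    [3,4] "built" : (S\N)/N
    [4,5] "liked" : N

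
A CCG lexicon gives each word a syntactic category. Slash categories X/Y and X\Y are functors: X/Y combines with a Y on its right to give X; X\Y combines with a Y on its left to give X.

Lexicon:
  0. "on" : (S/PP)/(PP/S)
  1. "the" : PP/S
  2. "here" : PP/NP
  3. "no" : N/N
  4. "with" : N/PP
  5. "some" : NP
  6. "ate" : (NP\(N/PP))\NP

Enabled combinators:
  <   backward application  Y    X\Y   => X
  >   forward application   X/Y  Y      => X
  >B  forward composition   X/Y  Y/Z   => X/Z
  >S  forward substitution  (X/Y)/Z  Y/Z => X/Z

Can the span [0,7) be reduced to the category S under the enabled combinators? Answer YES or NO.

[0,7] S   >
  [0,2] S/PP   >
    [0,1] "on" : (S/PP)/(PP/S)
    [1,2] "the" : PP/S
  [2,7] PP   >
    [2,3] "here" : PP/NP
    [3,7] NP   <
      [3,5] N/PP   >B
        [3,4] "no" : N/N
        [4,5] "with" : N/PP
      [5,7] NP\(N/PP)   <
        [5,6] "some" : NP
        [6,7] "ate" : (NP\(N/PP))\NP

YES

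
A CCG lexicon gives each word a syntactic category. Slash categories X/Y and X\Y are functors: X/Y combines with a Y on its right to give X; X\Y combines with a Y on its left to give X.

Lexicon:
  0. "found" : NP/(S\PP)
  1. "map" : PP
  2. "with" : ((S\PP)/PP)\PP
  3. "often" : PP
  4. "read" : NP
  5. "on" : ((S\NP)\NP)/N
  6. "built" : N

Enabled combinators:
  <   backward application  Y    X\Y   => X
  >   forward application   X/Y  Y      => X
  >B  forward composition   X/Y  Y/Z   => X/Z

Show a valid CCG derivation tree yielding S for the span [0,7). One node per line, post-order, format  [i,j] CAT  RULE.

[0,7] S   <
  [0,4] NP   >
    [0,1] "found" : NP/(S\PP)
    [1,4] S\PP   >
      [1,3] (S\PP)/PP   <
        [1,2] "map" : PP
        [2,3] "with" : ((S\PP)/PP)\PP
      [3,4] "often" : PP
  [4,7] S\NP   <
    [4,5] "read" : NP
    [5,7] (S\NP)\NP   >
      [5,6] "on" : ((S\NP)\NP)/N
      [6,7] "built" : N

[0,1] NP/(S\PP)  lex  "found"
[1,2] PP  lex  "map"
[2,3] ((S\PP)/PP)\PP  lex  "with"
[1,3] (S\PP)/PP  <  k=2
[3,4] PP  lex  "often"
[1,4] S\PP  >  k=3
[0,4] NP  >  k=1
[4,5] NP  lex  "read"
[5,6] ((S\NP)\NP)/N  lex  "on"
[6,7] N  lex  "built"
[5,7] (S\NP)\NP  >  k=6
[4,7] S\NP  <  k=5
[0,7] S  <  k=4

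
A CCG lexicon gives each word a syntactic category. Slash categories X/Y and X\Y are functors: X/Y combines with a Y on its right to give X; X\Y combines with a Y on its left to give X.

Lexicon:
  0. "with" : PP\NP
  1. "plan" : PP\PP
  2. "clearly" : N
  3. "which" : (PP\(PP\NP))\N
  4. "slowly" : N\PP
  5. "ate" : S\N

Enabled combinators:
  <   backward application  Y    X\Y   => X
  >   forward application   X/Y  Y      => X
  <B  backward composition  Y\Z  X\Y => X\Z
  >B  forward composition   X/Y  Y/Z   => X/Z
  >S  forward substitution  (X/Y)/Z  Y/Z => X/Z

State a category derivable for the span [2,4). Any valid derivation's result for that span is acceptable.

[0,6] S   <
  [0,4] PP   <
    [0,2] PP\NP   <B
      [0,1] "with" : PP\NP
      [1,2] "plan" : PP\PP
    [2,4] PP\(PP\NP)   <
      [2,3] "clearly" : N
      [3,4] "which" : (PP\(PP\NP))\N
  [4,6] S\PP   <B
    [4,5] "slowly" : N\PP
    [5,6] "ate" : S\N

PP\(PP\NP)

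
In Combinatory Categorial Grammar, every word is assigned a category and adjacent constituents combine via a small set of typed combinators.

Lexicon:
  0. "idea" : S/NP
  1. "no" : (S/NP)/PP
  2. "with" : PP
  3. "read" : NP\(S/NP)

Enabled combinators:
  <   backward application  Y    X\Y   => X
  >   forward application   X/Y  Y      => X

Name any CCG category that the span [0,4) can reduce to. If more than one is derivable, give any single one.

S

[0,4] S   >
  [0,1] "idea" : S/NP
  [1,4] NP   <
    [1,3] S/NP   >
      [1,2] "no" : (S/NP)/PP
      [2,3] "with" : PP
    [3,4] "read" : NP\(S/NP)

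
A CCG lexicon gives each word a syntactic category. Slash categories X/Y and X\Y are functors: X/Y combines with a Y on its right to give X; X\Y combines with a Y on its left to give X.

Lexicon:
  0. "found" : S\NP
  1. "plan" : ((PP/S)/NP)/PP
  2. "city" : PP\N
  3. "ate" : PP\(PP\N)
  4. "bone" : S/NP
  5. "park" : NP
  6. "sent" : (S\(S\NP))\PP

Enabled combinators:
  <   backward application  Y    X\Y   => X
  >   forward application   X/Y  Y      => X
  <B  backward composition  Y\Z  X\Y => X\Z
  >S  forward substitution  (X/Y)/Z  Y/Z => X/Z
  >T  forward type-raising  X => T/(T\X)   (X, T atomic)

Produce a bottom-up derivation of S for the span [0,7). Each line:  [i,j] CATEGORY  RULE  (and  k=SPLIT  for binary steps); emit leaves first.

[0,1] S\NP  lex  "found"
[1,2] ((PP/S)/NP)/PP  lex  "plan"
[2,3] PP\N  lex  "city"
[3,4] PP\(PP\N)  lex  "ate"
[2,4] PP  <  k=3
[1,4] (PP/S)/NP  >  k=2
[4,5] S/NP  lex  "bone"
[1,5] PP/NP  >S  k=4
[5,6] NP  lex  "park"
[1,6] PP  >  k=5
[6,7] (S\(S\NP))\PP  lex  "sent"
[1,7] S\(S\NP)  <  k=6
[0,7] S  <  k=1

[0,7] S   <
  [0,1] "found" : S\NP
  [1,7] S\(S\NP)   <
    [1,6] PP   >
      [1,5] PP/NP   >S
        [1,4] (PP/S)/NP   >
          [1,2] "plan" : ((PP/S)/NP)/PP
          [2,4] PP   <
            [2,3] "city" : PP\N
            [3,4] "ate" : PP\(PP\N)
        [4,5] "bone" : S/NP
      [5,6] "park" : NP
    [6,7] "sent" : (S\(S\NP))\PP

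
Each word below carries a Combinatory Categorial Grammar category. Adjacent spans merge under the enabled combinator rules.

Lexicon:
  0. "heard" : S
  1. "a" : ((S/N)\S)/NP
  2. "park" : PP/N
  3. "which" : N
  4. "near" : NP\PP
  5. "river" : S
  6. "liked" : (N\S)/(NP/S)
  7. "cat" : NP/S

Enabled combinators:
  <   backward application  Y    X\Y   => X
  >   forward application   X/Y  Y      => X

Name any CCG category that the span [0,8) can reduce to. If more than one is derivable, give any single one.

S

[0,8] S   >
  [0,5] S/N   <
    [0,1] "heard" : S
    [1,5] (S/N)\S   >
      [1,2] "a" : ((S/N)\S)/NP
      [2,5] NP   <
        [2,4] PP   >
          [2,3] "park" : PP/N
          [3,4] "which" : N
        [4,5] "near" : NP\PP
  [5,8] N   <
    [5,6] "river" : S
    [6,8] N\S   >
      [6,7] "liked" : (N\S)/(NP/S)
      [7,8] "cat" : NP/S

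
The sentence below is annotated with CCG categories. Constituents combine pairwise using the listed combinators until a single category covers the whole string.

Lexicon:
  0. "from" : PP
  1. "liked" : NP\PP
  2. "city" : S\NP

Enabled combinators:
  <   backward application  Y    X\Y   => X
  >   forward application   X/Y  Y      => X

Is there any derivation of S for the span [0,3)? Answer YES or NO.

[0,3] S   <
  [0,2] NP   <
    [0,1] "from" : PP
    [1,2] "liked" : NP\PP
  [2,3] "city" : S\NP

YES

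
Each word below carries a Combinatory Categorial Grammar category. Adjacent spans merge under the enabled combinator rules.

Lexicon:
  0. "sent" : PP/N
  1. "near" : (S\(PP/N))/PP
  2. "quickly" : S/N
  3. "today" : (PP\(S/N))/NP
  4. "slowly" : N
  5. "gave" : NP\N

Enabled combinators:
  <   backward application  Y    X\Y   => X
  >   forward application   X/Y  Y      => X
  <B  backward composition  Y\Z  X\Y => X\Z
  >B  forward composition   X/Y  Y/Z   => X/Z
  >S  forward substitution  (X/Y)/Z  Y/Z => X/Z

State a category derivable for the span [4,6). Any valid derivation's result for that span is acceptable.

[0,6] S   <
  [0,1] "sent" : PP/N
  [1,6] S\(PP/N)   >
    [1,2] "near" : (S\(PP/N))/PP
    [2,6] PP   <
      [2,3] "quickly" : S/N
      [3,6] PP\(S/N)   >
        [3,4] "today" : (PP\(S/N))/NP
        [4,6] NP   <
          [4,5] "slowly" : N
          [5,6] "gave" : NP\N

NP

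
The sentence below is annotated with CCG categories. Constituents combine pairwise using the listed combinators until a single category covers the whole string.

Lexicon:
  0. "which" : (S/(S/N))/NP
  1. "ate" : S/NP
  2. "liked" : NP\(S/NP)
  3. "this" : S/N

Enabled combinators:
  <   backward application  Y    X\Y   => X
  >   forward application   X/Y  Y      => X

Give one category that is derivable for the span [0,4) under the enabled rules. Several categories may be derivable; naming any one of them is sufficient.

[0,4] S   >
  [0,3] S/(S/N)   >
    [0,1] "which" : (S/(S/N))/NP
    [1,3] NP   <
      [1,2] "ate" : S/NP
      [2,3] "liked" : NP\(S/NP)
  [3,4] "this" : S/N

S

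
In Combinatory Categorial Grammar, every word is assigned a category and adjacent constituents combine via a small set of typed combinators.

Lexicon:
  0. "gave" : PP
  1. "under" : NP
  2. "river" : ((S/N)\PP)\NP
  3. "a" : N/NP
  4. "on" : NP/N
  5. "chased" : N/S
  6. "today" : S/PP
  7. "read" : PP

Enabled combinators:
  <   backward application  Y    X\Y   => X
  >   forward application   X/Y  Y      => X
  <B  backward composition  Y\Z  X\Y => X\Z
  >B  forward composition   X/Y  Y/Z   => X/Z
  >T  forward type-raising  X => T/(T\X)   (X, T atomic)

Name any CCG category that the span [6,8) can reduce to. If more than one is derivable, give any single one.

[0,8] S   >
  [0,3] S/N   <
    [0,1] "gave" : PP
    [1,3] (S/N)\PP   <
      [1,2] "under" : NP
      [2,3] "river" : ((S/N)\PP)\NP
  [3,8] N   >
    [3,6] N/S   >B
      [3,5] N/N   >B
        [3,4] "a" : N/NP
        [4,5] "on" : NP/N
      [5,6] "chased" : N/S
    [6,8] S   >
      [6,7] "today" : S/PP
      [7,8] "read" : PP

S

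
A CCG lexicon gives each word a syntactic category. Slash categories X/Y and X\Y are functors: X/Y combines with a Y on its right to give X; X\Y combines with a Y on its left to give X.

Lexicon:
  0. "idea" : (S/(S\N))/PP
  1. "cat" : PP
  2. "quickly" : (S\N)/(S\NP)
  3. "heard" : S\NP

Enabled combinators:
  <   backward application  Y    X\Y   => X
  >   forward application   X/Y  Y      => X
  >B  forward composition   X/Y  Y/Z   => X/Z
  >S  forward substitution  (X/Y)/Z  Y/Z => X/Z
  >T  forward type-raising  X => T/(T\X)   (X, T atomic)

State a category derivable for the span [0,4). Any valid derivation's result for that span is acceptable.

S

[0,4] S   >
  [0,2] S/(S\N)   >
    [0,1] "idea" : (S/(S\N))/PP
    [1,2] "cat" : PP
  [2,4] S\N   >
    [2,3] "quickly" : (S\N)/(S\NP)
    [3,4] "heard" : S\NP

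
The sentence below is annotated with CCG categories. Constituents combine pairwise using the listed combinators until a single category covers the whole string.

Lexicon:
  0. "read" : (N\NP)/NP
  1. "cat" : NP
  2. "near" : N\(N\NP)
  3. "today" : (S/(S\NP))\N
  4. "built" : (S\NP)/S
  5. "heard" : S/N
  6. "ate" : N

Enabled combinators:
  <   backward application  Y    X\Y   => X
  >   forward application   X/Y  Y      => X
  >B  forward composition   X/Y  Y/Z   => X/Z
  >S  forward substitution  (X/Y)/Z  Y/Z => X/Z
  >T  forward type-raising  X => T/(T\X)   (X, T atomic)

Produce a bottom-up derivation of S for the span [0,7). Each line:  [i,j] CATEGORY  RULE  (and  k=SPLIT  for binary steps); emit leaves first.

[0,7] S   >
  [0,4] S/(S\NP)   <
    [0,3] N   <
      [0,2] N\NP   >
        [0,1] "read" : (N\NP)/NP
        [1,2] "cat" : NP
      [2,3] "near" : N\(N\NP)
    [3,4] "today" : (S/(S\NP))\N
  [4,7] S\NP   >
    [4,5] "built" : (S\NP)/S
    [5,7] S   >
      [5,6] "heard" : S/N
      [6,7] "ate" : N

[0,1] (N\NP)/NP  lex  "read"
[1,2] NP  lex  "cat"
[0,2] N\NP  >  k=1
[2,3] N\(N\NP)  lex  "near"
[0,3] N  <  k=2
[3,4] (S/(S\NP))\N  lex  "today"
[0,4] S/(S\NP)  <  k=3
[4,5] (S\NP)/S  lex  "built"
[5,6] S/N  lex  "heard"
[6,7] N  lex  "ate"
[5,7] S  >  k=6
[4,7] S\NP  >  k=5
[0,7] S  >  k=4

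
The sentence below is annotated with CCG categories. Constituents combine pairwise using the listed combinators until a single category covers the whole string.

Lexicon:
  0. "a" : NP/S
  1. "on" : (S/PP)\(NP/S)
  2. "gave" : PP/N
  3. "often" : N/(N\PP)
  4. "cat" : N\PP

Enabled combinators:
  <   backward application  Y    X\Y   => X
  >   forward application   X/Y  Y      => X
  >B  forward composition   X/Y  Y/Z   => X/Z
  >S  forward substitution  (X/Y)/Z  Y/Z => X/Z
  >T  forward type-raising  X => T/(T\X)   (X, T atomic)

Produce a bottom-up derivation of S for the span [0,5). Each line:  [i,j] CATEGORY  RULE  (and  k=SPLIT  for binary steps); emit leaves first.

[0,1] NP/S  lex  "a"
[1,2] (S/PP)\(NP/S)  lex  "on"
[0,2] S/PP  <  k=1
[2,3] PP/N  lex  "gave"
[3,4] N/(N\PP)  lex  "often"
[4,5] N\PP  lex  "cat"
[3,5] N  >  k=4
[2,5] PP  >  k=3
[0,5] S  >  k=2

[0,5] S   >
  [0,2] S/PP   <
    [0,1] "a" : NP/S
    [1,2] "on" : (S/PP)\(NP/S)
  [2,5] PP   >
    [2,3] "gave" : PP/N
    [3,5] N   >
      [3,4] "often" : N/(N\PP)
      [4,5] "cat" : N\PP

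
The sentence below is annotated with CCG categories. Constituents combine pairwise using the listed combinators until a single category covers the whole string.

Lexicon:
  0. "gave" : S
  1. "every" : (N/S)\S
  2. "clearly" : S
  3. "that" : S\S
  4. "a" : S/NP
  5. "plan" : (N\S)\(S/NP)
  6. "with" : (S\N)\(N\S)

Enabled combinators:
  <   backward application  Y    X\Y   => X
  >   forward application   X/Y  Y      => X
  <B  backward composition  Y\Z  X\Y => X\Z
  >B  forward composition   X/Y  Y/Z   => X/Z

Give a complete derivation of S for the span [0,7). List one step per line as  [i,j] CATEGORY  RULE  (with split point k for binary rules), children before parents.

[0,7] S   <
  [0,3] N   >
    [0,2] N/S   <
      [0,1] "gave" : S
      [1,2] "every" : (N/S)\S
    [2,3] "clearly" : S
  [3,7] S\N   <
    [3,6] N\S   <B
      [3,4] "that" : S\S
      [4,6] N\S   <
        [4,5] "a" : S/NP
        [5,6] "plan" : (N\S)\(S/NP)
    [6,7] "with" : (S\N)\(N\S)

[0,1] S  lex  "gave"
[1,2] (N/S)\S  lex  "every"
[0,2] N/S  <  k=1
[2,3] S  lex  "clearly"
[0,3] N  >  k=2
[3,4] S\S  lex  "that"
[4,5] S/NP  lex  "a"
[5,6] (N\S)\(S/NP)  lex  "plan"
[4,6] N\S  <  k=5
[3,6] N\S  <B  k=4
[6,7] (S\N)\(N\S)  lex  "with"
[3,7] S\N  <  k=6
[0,7] S  <  k=3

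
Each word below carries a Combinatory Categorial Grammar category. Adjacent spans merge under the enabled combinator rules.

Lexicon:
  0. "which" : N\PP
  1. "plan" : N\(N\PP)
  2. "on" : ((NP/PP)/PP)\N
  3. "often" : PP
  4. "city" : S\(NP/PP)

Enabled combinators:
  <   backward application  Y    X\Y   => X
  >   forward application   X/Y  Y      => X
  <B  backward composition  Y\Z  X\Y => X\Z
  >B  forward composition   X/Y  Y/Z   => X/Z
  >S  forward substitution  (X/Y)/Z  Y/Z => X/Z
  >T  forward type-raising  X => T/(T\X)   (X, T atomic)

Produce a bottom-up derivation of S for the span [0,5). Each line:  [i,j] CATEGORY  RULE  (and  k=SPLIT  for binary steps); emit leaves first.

[0,1] N\PP  lex  "which"
[1,2] N\(N\PP)  lex  "plan"
[0,2] N  <  k=1
[2,3] ((NP/PP)/PP)\N  lex  "on"
[0,3] (NP/PP)/PP  <  k=2
[3,4] PP  lex  "often"
[0,4] NP/PP  >  k=3
[4,5] S\(NP/PP)  lex  "city"
[0,5] S  <  k=4

[0,5] S   <
  [0,4] NP/PP   >
    [0,3] (NP/PP)/PP   <
      [0,2] N   <
        [0,1] "which" : N\PP
        [1,2] "plan" : N\(N\PP)
      [2,3] "on" : ((NP/PP)/PP)\N
    [3,4] "often" : PP
  [4,5] "city" : S\(NP/PP)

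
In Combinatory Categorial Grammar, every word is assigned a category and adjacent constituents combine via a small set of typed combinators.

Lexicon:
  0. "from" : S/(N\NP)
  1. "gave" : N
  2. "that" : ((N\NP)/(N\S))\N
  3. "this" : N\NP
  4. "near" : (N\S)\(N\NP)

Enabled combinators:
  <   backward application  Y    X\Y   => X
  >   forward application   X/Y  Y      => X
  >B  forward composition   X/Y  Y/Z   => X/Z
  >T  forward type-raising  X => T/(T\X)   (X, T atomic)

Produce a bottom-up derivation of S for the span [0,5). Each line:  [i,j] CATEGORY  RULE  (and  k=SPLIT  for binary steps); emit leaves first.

[0,1] S/(N\NP)  lex  "from"
[1,2] N  lex  "gave"
[2,3] ((N\NP)/(N\S))\N  lex  "that"
[1,3] (N\NP)/(N\S)  <  k=2
[3,4] N\NP  lex  "this"
[4,5] (N\S)\(N\NP)  lex  "near"
[3,5] N\S  <  k=4
[1,5] N\NP  >  k=3
[0,5] S  >  k=1

[0,5] S   >
  [0,1] "from" : S/(N\NP)
  [1,5] N\NP   >
    [1,3] (N\NP)/(N\S)   <
      [1,2] "gave" : N
      [2,3] "that" : ((N\NP)/(N\S))\N
    [3,5] N\S   <
      [3,4] "this" : N\NP
      [4,5] "near" : (N\S)\(N\NP)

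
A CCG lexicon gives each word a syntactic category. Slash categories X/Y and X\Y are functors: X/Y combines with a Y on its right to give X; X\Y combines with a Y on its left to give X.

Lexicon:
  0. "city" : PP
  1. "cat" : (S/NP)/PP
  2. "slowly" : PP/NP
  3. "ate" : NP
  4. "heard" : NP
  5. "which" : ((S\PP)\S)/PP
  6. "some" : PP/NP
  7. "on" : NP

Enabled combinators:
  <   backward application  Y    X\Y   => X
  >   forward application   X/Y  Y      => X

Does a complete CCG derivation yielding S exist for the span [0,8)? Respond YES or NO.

YES

[0,8] S   <
  [0,1] "city" : PP
  [1,8] S\PP   <
    [1,5] S   >
      [1,4] S/NP   >
        [1,2] "cat" : (S/NP)/PP
        [2,4] PP   >
          [2,3] "slowly" : PP/NP
          [3,4] "ate" : NP
      [4,5] "heard" : NP
    [5,8] (S\PP)\S   >
      [5,6] "which" : ((S\PP)\S)/PP
      [6,8] PP   >
        [6,7] "some" : PP/NP
        [7,8] "on" : NP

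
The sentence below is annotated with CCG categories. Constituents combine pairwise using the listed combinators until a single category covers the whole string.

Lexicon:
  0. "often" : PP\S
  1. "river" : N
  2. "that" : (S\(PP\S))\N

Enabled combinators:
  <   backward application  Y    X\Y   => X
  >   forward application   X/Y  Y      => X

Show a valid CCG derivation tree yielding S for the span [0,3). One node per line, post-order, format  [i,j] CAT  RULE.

[0,3] S   <
  [0,1] "often" : PP\S
  [1,3] S\(PP\S)   <
    [1,2] "river" : N
    [2,3] "that" : (S\(PP\S))\N

[0,1] PP\S  lex  "often"
[1,2] N  lex  "river"
[2,3] (S\(PP\S))\N  lex  "that"
[1,3] S\(PP\S)  <  k=2
[0,3] S  <  k=1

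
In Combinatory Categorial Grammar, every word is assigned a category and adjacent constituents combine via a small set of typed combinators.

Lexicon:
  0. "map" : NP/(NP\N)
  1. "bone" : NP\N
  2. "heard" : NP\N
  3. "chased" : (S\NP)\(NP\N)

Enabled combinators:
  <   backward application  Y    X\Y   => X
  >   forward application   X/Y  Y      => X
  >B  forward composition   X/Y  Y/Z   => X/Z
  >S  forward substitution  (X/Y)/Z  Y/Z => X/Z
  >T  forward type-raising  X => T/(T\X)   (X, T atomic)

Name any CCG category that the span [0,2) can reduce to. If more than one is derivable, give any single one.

[0,4] S   <
  [0,2] NP   >
    [0,1] "map" : NP/(NP\N)
    [1,2] "bone" : NP\N
  [2,4] S\NP   <
    [2,3] "heard" : NP\N
    [3,4] "chased" : (S\NP)\(NP\N)

NP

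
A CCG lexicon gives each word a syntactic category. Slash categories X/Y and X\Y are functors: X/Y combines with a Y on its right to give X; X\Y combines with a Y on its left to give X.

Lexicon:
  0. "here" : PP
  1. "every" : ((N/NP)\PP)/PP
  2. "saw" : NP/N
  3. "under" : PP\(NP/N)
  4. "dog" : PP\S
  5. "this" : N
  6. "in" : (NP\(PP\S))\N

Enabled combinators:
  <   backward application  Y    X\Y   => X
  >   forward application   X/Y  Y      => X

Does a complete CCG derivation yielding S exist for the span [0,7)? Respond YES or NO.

PP ((N/NP)\PP)/PP NP/N PP\(NP/N) PP\S N (NP\(PP\S))\N
CKY chart[0,7] = {N}; S ∉ chart

NO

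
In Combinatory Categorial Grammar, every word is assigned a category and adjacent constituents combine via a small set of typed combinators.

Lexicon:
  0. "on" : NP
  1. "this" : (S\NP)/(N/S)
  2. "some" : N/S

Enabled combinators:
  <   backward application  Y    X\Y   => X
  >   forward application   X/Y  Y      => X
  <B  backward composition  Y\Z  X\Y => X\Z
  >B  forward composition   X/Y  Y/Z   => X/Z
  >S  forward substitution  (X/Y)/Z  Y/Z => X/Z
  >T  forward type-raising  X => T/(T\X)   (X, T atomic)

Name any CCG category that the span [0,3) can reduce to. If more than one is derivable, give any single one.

S

[0,3] S   <
  [0,1] "on" : NP
  [1,3] S\NP   >
    [1,2] "this" : (S\NP)/(N/S)
    [2,3] "some" : N/S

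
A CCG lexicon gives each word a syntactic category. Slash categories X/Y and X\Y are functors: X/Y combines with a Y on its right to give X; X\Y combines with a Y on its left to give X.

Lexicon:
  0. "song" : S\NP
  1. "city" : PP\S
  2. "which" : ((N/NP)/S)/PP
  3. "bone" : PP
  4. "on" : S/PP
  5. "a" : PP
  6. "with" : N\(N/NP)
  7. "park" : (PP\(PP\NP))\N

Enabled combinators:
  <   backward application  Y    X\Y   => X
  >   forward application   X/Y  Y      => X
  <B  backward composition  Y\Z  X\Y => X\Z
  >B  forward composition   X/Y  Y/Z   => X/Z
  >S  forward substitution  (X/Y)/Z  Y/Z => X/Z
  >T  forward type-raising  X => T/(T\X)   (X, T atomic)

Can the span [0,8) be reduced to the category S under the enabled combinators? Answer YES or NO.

NO

S\NP PP\S ((N/NP)/S)/PP PP S/PP PP N\(N/NP) (PP\(PP\NP))\N
CKY chart[0,8] = {N/(N\PP), NP/(NP\PP), PP, PP/(PP\PP), S/(S\PP)}; S ∉ chart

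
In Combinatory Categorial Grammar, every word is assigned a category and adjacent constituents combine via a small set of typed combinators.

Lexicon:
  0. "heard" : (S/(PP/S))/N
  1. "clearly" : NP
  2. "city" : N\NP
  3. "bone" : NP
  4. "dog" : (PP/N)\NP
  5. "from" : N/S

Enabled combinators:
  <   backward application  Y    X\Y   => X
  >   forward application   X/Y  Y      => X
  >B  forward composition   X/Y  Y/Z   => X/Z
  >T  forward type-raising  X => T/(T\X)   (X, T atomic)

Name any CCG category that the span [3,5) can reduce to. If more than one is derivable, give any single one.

PP/N

[0,6] S   >
  [0,3] S/(PP/S)   >
    [0,1] "heard" : (S/(PP/S))/N
    [1,3] N   <
      [1,2] "clearly" : NP
      [2,3] "city" : N\NP
  [3,6] PP/S   >B
    [3,5] PP/N   <
      [3,4] "bone" : NP
      [4,5] "dog" : (PP/N)\NP
    [5,6] "from" : N/S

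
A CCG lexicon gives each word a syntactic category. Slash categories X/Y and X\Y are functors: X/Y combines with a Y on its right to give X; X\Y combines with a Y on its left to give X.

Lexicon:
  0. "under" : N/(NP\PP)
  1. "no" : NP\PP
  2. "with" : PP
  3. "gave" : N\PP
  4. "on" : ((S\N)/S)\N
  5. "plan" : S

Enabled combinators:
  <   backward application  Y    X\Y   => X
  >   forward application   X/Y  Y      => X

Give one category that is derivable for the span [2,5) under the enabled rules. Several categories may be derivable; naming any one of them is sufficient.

[0,6] S   <
  [0,2] N   >
    [0,1] "under" : N/(NP\PP)
    [1,2] "no" : NP\PP
  [2,6] S\N   >
    [2,5] (S\N)/S   <
      [2,4] N   <
        [2,3] "with" : PP
        [3,4] "gave" : N\PP
      [4,5] "on" : ((S\N)/S)\N
    [5,6] "plan" : S

(S\N)/S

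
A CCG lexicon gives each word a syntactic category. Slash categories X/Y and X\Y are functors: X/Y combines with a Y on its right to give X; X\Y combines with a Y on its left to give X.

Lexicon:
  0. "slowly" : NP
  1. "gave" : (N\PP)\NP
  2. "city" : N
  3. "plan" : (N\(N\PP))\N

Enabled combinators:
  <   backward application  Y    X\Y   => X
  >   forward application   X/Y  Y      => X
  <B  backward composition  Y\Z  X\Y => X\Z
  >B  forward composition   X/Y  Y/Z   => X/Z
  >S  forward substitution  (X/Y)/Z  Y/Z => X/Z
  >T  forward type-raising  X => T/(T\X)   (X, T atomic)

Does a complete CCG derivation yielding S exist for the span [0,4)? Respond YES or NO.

NO

NP (N\PP)\NP N (N\(N\PP))\N
CKY chart[0,4] = {N, N/(N\N), NP/(NP\N), PP/(PP\N), S/(S\N)}; S ∉ chart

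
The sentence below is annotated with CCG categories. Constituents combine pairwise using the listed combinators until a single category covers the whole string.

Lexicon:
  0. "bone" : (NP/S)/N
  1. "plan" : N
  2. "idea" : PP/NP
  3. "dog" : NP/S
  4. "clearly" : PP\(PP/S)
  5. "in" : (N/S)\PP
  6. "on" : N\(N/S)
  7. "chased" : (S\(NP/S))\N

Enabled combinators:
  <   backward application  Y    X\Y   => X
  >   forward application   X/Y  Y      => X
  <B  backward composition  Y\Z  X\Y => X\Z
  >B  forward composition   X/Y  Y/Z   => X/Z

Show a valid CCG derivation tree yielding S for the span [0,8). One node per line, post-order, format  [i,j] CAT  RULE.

[0,1] (NP/S)/N  lex  "bone"
[1,2] N  lex  "plan"
[0,2] NP/S  >  k=1
[2,3] PP/NP  lex  "idea"
[3,4] NP/S  lex  "dog"
[2,4] PP/S  >B  k=3
[4,5] PP\(PP/S)  lex  "clearly"
[2,5] PP  <  k=4
[5,6] (N/S)\PP  lex  "in"
[6,7] N\(N/S)  lex  "on"
[5,7] N\PP  <B  k=6
[2,7] N  <  k=5
[7,8] (S\(NP/S))\N  lex  "chased"
[2,8] S\(NP/S)  <  k=7
[0,8] S  <  k=2

[0,8] S   <
  [0,2] NP/S   >
    [0,1] "bone" : (NP/S)/N
    [1,2] "plan" : N
  [2,8] S\(NP/S)   <
    [2,7] N   <
      [2,5] PP   <
        [2,4] PP/S   >B
          [2,3] "idea" : PP/NP
          [3,4] "dog" : NP/S
        [4,5] "clearly" : PP\(PP/S)
      [5,7] N\PP   <B
        [5,6] "in" : (N/S)\PP
        [6,7] "on" : N\(N/S)
    [7,8] "chased" : (S\(NP/S))\N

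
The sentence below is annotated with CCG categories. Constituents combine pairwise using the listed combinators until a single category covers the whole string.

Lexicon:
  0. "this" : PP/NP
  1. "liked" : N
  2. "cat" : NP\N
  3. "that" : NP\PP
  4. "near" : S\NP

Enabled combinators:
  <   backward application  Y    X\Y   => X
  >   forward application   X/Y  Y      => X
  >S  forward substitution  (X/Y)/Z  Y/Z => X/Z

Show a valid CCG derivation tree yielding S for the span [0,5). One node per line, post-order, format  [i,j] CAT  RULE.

[0,5] S   <
  [0,4] NP   <
    [0,3] PP   >
      [0,1] "this" : PP/NP
      [1,3] NP   <
        [1,2] "liked" : N
        [2,3] "cat" : NP\N
    [3,4] "that" : NP\PP
  [4,5] "near" : S\NP

[0,1] PP/NP  lex  "this"
[1,2] N  lex  "liked"
[2,3] NP\N  lex  "cat"
[1,3] NP  <  k=2
[0,3] PP  >  k=1
[3,4] NP\PP  lex  "that"
[0,4] NP  <  k=3
[4,5] S\NP  lex  "near"
[0,5] S  <  k=4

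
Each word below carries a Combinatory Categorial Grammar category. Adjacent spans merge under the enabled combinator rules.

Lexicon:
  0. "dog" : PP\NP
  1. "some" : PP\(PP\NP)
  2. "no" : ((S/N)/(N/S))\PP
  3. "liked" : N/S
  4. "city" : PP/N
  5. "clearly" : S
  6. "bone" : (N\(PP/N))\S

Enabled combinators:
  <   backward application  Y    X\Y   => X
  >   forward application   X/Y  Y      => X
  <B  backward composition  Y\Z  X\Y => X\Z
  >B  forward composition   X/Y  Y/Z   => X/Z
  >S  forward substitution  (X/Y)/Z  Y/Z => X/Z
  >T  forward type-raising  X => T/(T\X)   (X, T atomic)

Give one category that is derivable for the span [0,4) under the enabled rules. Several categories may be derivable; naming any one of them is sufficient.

S/N

[0,7] S   >
  [0,4] S/N   >
    [0,3] (S/N)/(N/S)   <
      [0,2] PP   <
        [0,1] "dog" : PP\NP
        [1,2] "some" : PP\(PP\NP)
      [2,3] "no" : ((S/N)/(N/S))\PP
    [3,4] "liked" : N/S
  [4,7] N   <
    [4,5] "city" : PP/N
    [5,7] N\(PP/N)   <
      [5,6] "clearly" : S
      [6,7] "bone" : (N\(PP/N))\S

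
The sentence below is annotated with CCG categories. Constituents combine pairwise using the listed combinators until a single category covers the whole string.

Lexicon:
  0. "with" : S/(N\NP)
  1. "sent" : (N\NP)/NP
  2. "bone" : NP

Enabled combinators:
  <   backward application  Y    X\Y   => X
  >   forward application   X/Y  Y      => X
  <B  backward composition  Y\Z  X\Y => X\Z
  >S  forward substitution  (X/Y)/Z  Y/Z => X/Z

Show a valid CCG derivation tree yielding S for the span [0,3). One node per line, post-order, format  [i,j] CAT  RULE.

[0,1] S/(N\NP)  lex  "with"
[1,2] (N\NP)/NP  lex  "sent"
[2,3] NP  lex  "bone"
[1,3] N\NP  >  k=2
[0,3] S  >  k=1

[0,3] S   >
  [0,1] "with" : S/(N\NP)
  [1,3] N\NP   >
    [1,2] "sent" : (N\NP)/NP
    [2,3] "bone" : NP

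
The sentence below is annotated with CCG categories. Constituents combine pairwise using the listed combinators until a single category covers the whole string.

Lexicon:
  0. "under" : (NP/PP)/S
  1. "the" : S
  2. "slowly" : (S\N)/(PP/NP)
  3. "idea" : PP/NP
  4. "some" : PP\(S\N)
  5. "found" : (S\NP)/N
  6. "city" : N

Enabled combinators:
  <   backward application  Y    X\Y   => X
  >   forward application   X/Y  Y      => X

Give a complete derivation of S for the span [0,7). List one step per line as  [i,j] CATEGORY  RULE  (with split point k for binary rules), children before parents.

[0,7] S   <
  [0,5] NP   >
    [0,2] NP/PP   >
      [0,1] "under" : (NP/PP)/S
      [1,2] "the" : S
    [2,5] PP   <
      [2,4] S\N   >
        [2,3] "slowly" : (S\N)/(PP/NP)
        [3,4] "idea" : PP/NP
      [4,5] "some" : PP\(S\N)
  [5,7] S\NP   >
    [5,6] "found" : (S\NP)/N
    [6,7] "city" : N

[0,1] (NP/PP)/S  lex  "under"
[1,2] S  lex  "the"
[0,2] NP/PP  >  k=1
[2,3] (S\N)/(PP/NP)  lex  "slowly"
[3,4] PP/NP  lex  "idea"
[2,4] S\N  >  k=3
[4,5] PP\(S\N)  lex  "some"
[2,5] PP  <  k=4
[0,5] NP  >  k=2
[5,6] (S\NP)/N  lex  "found"
[6,7] N  lex  "city"
[5,7] S\NP  >  k=6
[0,7] S  <  k=5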